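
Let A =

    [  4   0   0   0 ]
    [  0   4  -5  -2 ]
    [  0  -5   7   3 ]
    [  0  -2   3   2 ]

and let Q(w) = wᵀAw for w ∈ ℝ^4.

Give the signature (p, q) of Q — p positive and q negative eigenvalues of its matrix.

(4, 0)

Applying the same elementary operations to the rows and columns of A produces a congruent diagonal matrix with entries 4, 4, 3/4, 2/3.
That gives 4 positive pivots.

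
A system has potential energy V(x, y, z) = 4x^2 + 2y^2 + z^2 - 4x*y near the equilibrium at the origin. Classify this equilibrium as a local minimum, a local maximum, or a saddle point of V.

The Hessian at the origin is H = [[8, -4, 0], [-4, 4, 0], [0, 0, 2]].
Applying the same elementary operations to the rows and columns of H produces a congruent diagonal matrix with entries 8, 2, 2.
That gives 3 positive pivots.
H is positive definite, so the origin is a strict local minimum.

local minimum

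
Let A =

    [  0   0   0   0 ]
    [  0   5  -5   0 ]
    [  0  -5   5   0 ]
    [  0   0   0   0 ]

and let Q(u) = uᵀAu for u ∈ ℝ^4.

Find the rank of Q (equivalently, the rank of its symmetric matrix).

Symmetric row and column elimination reduces A to a congruent diagonal form with pivots 0, 5, 0, 0.
That gives 1 positive, 3 zero pivots.
The rank is the number of nonzero pivots: 1.

1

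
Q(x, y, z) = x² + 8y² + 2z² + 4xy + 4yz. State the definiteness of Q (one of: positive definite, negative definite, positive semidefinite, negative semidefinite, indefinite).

The associated matrix is A = [[1, 2, 0], [2, 8, 2], [0, 2, 2]].
Row-reducing A symmetrically gives the diagonal entries 1, 4, 1.
So there are 3 positive pivots.
Hence Q is positive definite.

positive definite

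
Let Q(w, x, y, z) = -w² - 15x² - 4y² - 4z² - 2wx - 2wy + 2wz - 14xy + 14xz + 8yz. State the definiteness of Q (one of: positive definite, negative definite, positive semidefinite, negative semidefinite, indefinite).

negative semidefinite

Write A = [[-1, -1, -1, 1], [-1, -15, -7, 7], [-1, -7, -4, 4], [1, 7, 4, -4]].
Row-reducing A symmetrically gives the diagonal entries -1, -14, -3/7, 0.
Counting signs: 3 negative, 1 zero.
Hence Q is negative semidefinite.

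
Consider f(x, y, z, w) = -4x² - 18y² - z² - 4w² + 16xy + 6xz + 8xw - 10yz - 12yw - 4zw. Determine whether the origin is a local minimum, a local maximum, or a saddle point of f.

saddle point

The Hessian at the origin is H = [[-8, 16, 6, 8], [16, -36, -10, -12], [6, -10, -2, -4], [8, -12, -4, -8]].
Symmetric row and column elimination reduces H to a congruent diagonal form with pivots -8, -4, 7/2, -4/7.
That gives 1 positive, 3 negative pivots.
H is indefinite, so the origin is a saddle point.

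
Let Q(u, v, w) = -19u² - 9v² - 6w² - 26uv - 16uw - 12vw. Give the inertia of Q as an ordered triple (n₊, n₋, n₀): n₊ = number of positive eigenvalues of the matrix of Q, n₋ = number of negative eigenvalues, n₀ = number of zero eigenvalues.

(0, 2, 1)

The symmetric matrix is A = [[-19, -13, -8], [-13, -9, -6], [-8, -6, -6]].
Symmetric row and column elimination reduces A to a congruent diagonal form with pivots -19, -2/19, 0.
Counting signs: 2 negative, 1 zero.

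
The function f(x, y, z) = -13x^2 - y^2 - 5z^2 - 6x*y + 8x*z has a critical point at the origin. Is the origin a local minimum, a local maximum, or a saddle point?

The Hessian at the origin is H = [[-26, -6, 8], [-6, -2, 0], [8, 0, -10]].
Row-reducing H symmetrically gives the diagonal entries -26, -8/13, -2.
Counting signs: 3 negative.
H is negative definite, so the origin is a strict local maximum.

local maximum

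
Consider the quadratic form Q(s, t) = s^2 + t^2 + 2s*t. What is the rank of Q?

The symmetric matrix is A = [[1, 1], [1, 1]].
Symmetric row and column elimination reduces A to a congruent diagonal form with pivots 1, 0.
That gives 1 positive, 1 zero pivots.
The rank is the number of nonzero pivots: 1.

1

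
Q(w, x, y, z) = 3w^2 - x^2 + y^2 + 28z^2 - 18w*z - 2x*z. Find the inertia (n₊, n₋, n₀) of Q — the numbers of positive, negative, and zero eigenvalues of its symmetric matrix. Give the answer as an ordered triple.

(3, 1, 0)

The symmetric matrix is A = [[3, 0, 0, -9], [0, -1, 0, -1], [0, 0, 1, 0], [-9, -1, 0, 28]].
An LDLᵀ factorisation of A has diagonal entries 3, -1, 1, 2.
So there are 3 positive, 1 negative pivots.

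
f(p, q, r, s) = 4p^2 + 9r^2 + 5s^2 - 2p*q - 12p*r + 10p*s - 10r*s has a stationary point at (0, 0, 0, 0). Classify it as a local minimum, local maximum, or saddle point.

The Hessian at the origin is H = [[8, -2, -12, 10], [-2, 0, 0, 0], [-12, 0, 18, -10], [10, 0, -10, 10]].
Symmetric row and column elimination reduces H to a congruent diagonal form with pivots 8, -1/2, 18, 40/9.
So there are 3 positive, 1 negative pivots.
H is indefinite, so the origin is a saddle point.

saddle point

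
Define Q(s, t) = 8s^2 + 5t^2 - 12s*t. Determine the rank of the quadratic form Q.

The symmetric matrix is A = [[8, -6], [-6, 5]].
An LDLᵀ factorisation of A has diagonal entries 8, 1/2.
That gives 2 positive pivots.
The rank is the number of nonzero pivots: 2.

2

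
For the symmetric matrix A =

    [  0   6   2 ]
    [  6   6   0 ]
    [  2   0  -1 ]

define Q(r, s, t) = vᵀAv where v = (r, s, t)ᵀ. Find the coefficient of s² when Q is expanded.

The coefficient of s² is the diagonal entry A[2,2] = 6.

6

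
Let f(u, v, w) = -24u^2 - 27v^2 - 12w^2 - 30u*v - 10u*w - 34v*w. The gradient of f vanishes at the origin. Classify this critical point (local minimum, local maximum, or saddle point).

The Hessian at the origin is H = [[-48, -30, -10], [-30, -54, -34], [-10, -34, -24]].
Congruent diagonalization of H (simultaneous row and column reduction) yields pivots -48, -141/4, -10/141.
So there are 3 negative pivots.
H is negative definite, so the origin is a strict local maximum.

local maximum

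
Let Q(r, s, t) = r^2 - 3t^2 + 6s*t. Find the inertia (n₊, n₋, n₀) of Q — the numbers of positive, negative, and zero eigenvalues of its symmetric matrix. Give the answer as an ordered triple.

(2, 1, 0)

The symmetric matrix is A = [[1, 0, 0], [0, 0, 3], [0, 3, -3]].
By Sylvester's law of inertia any congruent diagonalization of A has 2 positive, 1 negative and 0 zero entries.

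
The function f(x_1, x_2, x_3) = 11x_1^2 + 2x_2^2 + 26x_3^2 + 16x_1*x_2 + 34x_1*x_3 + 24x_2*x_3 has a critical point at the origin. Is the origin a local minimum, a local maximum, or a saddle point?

saddle point

The Hessian at the origin is H = [[22, 16, 34], [16, 4, 24], [34, 24, 52]].
Symmetric row and column elimination reduces H to a congruent diagonal form with pivots 22, -84/11, -10/21.
Counting signs: 1 positive, 2 negative.
H is indefinite, so the origin is a saddle point.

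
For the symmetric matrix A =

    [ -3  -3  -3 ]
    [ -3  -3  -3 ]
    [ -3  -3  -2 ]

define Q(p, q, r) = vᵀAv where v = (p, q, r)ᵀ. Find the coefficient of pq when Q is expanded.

The coefficient of pq is A[1,2] + A[2,1] = 2·(-3) = -6.

-6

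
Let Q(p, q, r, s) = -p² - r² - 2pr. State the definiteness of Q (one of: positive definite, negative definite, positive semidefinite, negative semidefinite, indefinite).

The associated matrix is A = [[-1, 0, -1, 0], [0, 0, 0, 0], [-1, 0, -1, 0], [0, 0, 0, 0]].
Applying the same elementary operations to the rows and columns of A produces a congruent diagonal matrix with entries -1, 0, 0, 0.
So there are 1 negative, 3 zero pivots.
Hence Q is negative semidefinite.

negative semidefinite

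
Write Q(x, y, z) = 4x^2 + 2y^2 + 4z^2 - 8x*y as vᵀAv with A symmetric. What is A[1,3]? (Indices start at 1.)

0

The coefficient of x·z in Q is 0. For a symmetric A this equals A[1,3] + A[3,1] = 2·A[1,3].
So A[1,3] = 0/2 = 0.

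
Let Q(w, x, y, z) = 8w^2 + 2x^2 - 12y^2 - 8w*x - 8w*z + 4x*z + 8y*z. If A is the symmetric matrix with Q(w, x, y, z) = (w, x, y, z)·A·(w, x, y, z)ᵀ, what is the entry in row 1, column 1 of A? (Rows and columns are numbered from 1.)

8

The coefficient of w^2 in Q is 8, and that is exactly A[1,1].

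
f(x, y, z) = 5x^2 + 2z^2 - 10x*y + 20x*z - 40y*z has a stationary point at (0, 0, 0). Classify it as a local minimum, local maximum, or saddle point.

saddle point

The Hessian at the origin is H = [[10, -10, 20], [-10, 0, -40], [20, -40, 4]].
Applying the same elementary operations to the rows and columns of H produces a congruent diagonal matrix with entries 10, -10, 4.
That gives 2 positive, 1 negative pivots.
H is indefinite, so the origin is a saddle point.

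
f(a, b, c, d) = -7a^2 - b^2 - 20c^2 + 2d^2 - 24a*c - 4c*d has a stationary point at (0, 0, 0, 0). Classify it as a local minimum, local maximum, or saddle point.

The Hessian at the origin is H = [[-14, 0, -24, 0], [0, -2, 0, 0], [-24, 0, -40, -4], [0, 0, -4, 4]].
Row-reducing H symmetrically gives the diagonal entries -14, -2, 8/7, -10.
So there are 1 positive, 3 negative pivots.
H is indefinite, so the origin is a saddle point.

saddle point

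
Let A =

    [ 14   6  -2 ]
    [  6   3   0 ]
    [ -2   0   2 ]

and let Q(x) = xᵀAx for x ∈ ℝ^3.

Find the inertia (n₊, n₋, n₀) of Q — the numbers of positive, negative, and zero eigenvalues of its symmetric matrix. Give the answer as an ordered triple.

(2, 0, 1)

Congruent diagonalization of A (simultaneous row and column reduction) yields pivots 14, 3/7, 0.
That gives 2 positive, 1 zero pivots.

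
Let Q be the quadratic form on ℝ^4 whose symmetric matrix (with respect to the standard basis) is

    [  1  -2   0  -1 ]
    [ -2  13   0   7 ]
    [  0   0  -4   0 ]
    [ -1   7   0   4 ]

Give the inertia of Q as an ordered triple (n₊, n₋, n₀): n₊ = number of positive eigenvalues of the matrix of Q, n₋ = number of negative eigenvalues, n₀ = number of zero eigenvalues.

Symmetric row and column elimination reduces A to a congruent diagonal form with pivots 1, 9, -4, 2/9.
That gives 3 positive, 1 negative pivots.

(3, 1, 0)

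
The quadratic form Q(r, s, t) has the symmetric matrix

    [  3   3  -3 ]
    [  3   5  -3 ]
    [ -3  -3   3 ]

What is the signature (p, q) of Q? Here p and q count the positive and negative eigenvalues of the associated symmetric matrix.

Row-reducing A symmetrically gives the diagonal entries 3, 2, 0.
That gives 2 positive, 1 zero pivots.

(2, 0)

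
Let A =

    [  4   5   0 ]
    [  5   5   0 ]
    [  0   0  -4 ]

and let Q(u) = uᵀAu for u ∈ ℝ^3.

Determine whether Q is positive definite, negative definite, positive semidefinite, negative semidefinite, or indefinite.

indefinite

Applying the same elementary operations to the rows and columns of A produces a congruent diagonal matrix with entries 4, -5/4, -4.
Counting signs: 1 positive, 2 negative.
Hence Q is indefinite.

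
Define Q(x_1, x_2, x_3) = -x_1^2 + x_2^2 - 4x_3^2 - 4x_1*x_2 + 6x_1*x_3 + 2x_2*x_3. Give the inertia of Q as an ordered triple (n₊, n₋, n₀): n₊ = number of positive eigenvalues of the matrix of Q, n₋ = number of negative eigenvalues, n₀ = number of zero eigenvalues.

(1, 1, 1)

The associated matrix is A = [[-1, -2, 3], [-2, 1, 1], [3, 1, -4]].
Row-reducing A symmetrically gives the diagonal entries -1, 5, 0.
Counting signs: 1 positive, 1 negative, 1 zero.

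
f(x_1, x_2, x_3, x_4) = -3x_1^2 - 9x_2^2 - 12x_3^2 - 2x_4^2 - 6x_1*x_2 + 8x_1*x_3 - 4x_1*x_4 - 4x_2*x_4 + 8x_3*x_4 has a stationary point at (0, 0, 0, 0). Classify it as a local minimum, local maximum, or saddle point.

local maximum

The Hessian at the origin is H = [[-6, -6, 8, -4], [-6, -18, 0, -4], [8, 0, -24, 8], [-4, -4, 8, -4]].
An LDLᵀ factorisation of H has diagonal entries -6, -12, -8, -4/9.
Counting signs: 4 negative.
H is negative definite, so the origin is a strict local maximum.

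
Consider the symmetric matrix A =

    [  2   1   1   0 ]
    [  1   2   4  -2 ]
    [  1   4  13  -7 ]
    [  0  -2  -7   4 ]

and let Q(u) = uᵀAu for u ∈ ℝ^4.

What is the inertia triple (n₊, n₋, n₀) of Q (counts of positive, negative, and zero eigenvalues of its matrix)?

Congruent diagonalization of A (simultaneous row and column reduction) yields pivots 2, 3/2, 13/3, 1/13.
So there are 4 positive pivots.

(4, 0, 0)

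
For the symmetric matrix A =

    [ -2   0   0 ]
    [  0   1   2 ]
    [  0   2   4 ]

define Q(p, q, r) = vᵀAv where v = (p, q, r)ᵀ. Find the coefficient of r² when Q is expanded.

4

The coefficient of r² is the diagonal entry A[3,3] = 4.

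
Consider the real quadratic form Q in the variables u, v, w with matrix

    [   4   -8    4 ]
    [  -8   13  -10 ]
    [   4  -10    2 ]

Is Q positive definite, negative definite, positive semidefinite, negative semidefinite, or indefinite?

Congruent diagonalization of A (simultaneous row and column reduction) yields pivots 4, -3, -2/3.
Counting signs: 1 positive, 2 negative.
Hence Q is indefinite.

indefinite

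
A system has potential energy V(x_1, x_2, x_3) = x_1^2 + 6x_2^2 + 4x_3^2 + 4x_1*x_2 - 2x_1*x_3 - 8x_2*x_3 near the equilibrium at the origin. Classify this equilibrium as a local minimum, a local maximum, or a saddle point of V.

The Hessian at the origin is H = [[2, 4, -2], [4, 12, -8], [-2, -8, 8]].
Symmetric row and column elimination reduces H to a congruent diagonal form with pivots 2, 4, 2.
That gives 3 positive pivots.
H is positive definite, so the origin is a strict local minimum.

local minimum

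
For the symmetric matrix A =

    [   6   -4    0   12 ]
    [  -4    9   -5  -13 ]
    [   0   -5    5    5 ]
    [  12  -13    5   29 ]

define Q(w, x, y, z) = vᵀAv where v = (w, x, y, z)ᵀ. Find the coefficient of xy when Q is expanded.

The coefficient of xy is A[2,3] + A[3,2] = 2·(-5) = -10.

-10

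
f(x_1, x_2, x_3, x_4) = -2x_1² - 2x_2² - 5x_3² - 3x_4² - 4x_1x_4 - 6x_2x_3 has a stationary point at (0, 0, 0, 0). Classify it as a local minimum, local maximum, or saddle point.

local maximum

The Hessian at the origin is H = [[-4, 0, 0, -4], [0, -4, -6, 0], [0, -6, -10, 0], [-4, 0, 0, -6]].
Row-reducing H symmetrically gives the diagonal entries -4, -4, -1, -2.
Counting signs: 4 negative.
H is negative definite, so the origin is a strict local maximum.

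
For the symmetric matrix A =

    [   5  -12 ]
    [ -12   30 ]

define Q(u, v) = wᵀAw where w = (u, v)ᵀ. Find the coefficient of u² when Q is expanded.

The coefficient of u² is the diagonal entry A[1,1] = 5.

5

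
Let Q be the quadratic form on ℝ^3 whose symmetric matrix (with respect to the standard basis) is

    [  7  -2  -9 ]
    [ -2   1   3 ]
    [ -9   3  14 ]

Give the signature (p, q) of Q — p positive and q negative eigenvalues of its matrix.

An LDLᵀ factorisation of A has diagonal entries 7, 3/7, 2.
That gives 3 positive pivots.

(3, 0)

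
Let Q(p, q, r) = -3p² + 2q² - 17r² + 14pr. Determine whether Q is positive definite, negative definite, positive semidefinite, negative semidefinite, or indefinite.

indefinite

The symmetric matrix is A = [[-3, 0, 7], [0, 2, 0], [7, 0, -17]].
An LDLᵀ factorisation of A has diagonal entries -3, 2, -2/3.
So there are 1 positive, 2 negative pivots.
Hence Q is indefinite.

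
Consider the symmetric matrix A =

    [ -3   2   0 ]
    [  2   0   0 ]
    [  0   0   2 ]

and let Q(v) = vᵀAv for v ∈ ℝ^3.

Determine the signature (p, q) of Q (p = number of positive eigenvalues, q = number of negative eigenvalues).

Symmetric row and column elimination reduces A to a congruent diagonal form with pivots -3, 4/3, 2.
That gives 2 positive, 1 negative pivots.

(2, 1)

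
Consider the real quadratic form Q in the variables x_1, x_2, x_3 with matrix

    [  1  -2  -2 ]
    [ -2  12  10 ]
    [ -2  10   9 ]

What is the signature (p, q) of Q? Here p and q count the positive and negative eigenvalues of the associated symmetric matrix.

Row-reducing A symmetrically gives the diagonal entries 1, 8, 1/2.
That gives 3 positive pivots.

(3, 0)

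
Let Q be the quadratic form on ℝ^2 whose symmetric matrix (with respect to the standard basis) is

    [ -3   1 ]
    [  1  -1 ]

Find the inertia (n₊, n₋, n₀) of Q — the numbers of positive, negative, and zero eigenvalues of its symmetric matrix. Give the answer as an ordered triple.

(0, 2, 0)

Symmetric row and column elimination reduces A to a congruent diagonal form with pivots -3, -2/3.
So there are 2 negative pivots.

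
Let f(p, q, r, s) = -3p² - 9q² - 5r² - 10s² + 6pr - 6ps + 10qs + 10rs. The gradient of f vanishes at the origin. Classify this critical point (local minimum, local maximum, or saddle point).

local maximum

The Hessian at the origin is H = [[-6, 0, 6, -6], [0, -18, 0, 10], [6, 0, -10, 10], [-6, 10, 10, -20]].
An LDLᵀ factorisation of H has diagonal entries -6, -18, -4, -40/9.
That gives 4 negative pivots.
H is negative definite, so the origin is a strict local maximum.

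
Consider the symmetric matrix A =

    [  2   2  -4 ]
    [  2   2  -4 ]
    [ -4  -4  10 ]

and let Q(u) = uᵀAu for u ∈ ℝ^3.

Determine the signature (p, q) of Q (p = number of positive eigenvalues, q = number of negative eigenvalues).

Applying the same elementary operations to the rows and columns of A produces a congruent diagonal matrix with entries 2, 0, 2.
So there are 2 positive, 1 zero pivots.

(2, 0)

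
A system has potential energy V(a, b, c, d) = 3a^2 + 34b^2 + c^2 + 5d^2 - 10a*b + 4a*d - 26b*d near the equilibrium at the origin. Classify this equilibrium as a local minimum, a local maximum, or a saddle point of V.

The Hessian at the origin is H = [[6, -10, 0, 4], [-10, 68, 0, -26], [0, 0, 2, 0], [4, -26, 0, 10]].
An LDLᵀ factorisation of H has diagonal entries 6, 154/3, 2, 4/77.
That gives 4 positive pivots.
H is positive definite, so the origin is a strict local minimum.

local minimum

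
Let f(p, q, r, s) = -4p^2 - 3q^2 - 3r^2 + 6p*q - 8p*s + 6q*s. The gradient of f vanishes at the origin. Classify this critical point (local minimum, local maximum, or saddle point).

saddle point

The Hessian at the origin is H = [[-8, 6, 0, -8], [6, -6, 0, 6], [0, 0, -6, 0], [-8, 6, 0, 0]].
An LDLᵀ factorisation of H has diagonal entries -8, -3/2, -6, 8.
So there are 1 positive, 3 negative pivots.
H is indefinite, so the origin is a saddle point.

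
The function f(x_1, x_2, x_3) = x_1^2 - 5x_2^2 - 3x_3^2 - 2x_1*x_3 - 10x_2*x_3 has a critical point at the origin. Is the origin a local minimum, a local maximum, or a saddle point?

The Hessian at the origin is H = [[2, 0, -2], [0, -10, -10], [-2, -10, -6]].
Row-reducing H symmetrically gives the diagonal entries 2, -10, 2.
So there are 2 positive, 1 negative pivots.
H is indefinite, so the origin is a saddle point.

saddle point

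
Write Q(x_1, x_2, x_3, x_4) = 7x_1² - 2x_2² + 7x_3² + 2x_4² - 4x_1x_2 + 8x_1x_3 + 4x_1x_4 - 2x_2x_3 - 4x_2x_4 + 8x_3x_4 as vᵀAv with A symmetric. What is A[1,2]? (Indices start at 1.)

-2

The coefficient of x_1·x_2 in Q is -4. For a symmetric A this equals A[1,2] + A[2,1] = 2·A[1,2].
So A[1,2] = -4/2 = -2.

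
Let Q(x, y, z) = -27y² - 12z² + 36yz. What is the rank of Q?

Write A = [[0, 0, 0], [0, -27, 18], [0, 18, -12]].
Congruent diagonalization of A (simultaneous row and column reduction) yields pivots 0, -27, 0.
Counting signs: 1 negative, 2 zero.
The rank is the number of nonzero pivots: 1.

1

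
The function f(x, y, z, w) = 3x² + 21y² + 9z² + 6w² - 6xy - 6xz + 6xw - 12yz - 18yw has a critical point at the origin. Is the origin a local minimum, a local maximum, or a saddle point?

The Hessian at the origin is H = [[6, -6, -6, 6], [-6, 42, -12, -18], [-6, -12, 18, 0], [6, -18, 0, 12]].
Symmetric row and column elimination reduces H to a congruent diagonal form with pivots 6, 36, 3, 2.
Counting signs: 4 positive.
H is positive definite, so the origin is a strict local minimum.

local minimum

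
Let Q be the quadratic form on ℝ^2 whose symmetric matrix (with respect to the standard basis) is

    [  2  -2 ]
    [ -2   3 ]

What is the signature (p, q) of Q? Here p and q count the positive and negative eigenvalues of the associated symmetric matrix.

(2, 0)

Row-reducing A symmetrically gives the diagonal entries 2, 1.
That gives 2 positive pivots.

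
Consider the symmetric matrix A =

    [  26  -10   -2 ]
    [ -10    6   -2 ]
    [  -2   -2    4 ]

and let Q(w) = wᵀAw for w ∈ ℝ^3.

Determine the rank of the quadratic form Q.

An LDLᵀ factorisation of A has diagonal entries 26, 28/13, 2/7.
That gives 3 positive pivots.
The rank is the number of nonzero pivots: 3.

3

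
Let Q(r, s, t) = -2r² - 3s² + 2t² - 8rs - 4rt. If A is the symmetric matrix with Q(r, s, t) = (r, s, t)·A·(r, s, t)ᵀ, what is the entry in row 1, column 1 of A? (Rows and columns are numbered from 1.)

-2

The coefficient of r² in Q is -2, and that is exactly A[1,1].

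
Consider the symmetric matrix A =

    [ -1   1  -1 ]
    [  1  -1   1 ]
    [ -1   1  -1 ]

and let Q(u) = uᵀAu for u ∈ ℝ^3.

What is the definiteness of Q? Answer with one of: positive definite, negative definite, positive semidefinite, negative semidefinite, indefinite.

negative semidefinite

Row-reducing A symmetrically gives the diagonal entries -1, 0, 0.
Counting signs: 1 negative, 2 zero.
Hence Q is negative semidefinite.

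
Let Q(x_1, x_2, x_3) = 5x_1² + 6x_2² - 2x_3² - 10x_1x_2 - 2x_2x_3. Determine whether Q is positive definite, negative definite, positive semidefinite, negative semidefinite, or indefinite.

Write A = [[5, -5, 0], [-5, 6, -1], [0, -1, -2]].
An LDLᵀ factorisation of A has diagonal entries 5, 1, -3.
Counting signs: 2 positive, 1 negative.
Hence Q is indefinite.

indefinite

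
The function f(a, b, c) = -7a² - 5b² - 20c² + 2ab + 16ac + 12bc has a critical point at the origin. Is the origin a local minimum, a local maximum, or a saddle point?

The Hessian at the origin is H = [[-14, 2, 16], [2, -10, 12], [16, 12, -40]].
Symmetric row and column elimination reduces H to a congruent diagonal form with pivots -14, -68/7, -12/17.
So there are 3 negative pivots.
H is negative definite, so the origin is a strict local maximum.

local maximum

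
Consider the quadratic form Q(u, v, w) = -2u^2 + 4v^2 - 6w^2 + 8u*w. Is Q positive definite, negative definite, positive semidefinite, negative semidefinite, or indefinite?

The symmetric matrix is A = [[-2, 0, 4], [0, 4, 0], [4, 0, -6]].
Congruent diagonalization of A (simultaneous row and column reduction) yields pivots -2, 4, 2.
So there are 2 positive, 1 negative pivots.
Hence Q is indefinite.

indefinite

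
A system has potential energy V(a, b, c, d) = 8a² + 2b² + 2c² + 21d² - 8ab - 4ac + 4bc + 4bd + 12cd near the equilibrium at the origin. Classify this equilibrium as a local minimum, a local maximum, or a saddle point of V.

The Hessian at the origin is H = [[16, -8, -4, 0], [-8, 4, 4, 4], [-4, 4, 4, 12], [0, 4, 12, 42]].
H is indefinite, so the origin is a saddle point.

saddle point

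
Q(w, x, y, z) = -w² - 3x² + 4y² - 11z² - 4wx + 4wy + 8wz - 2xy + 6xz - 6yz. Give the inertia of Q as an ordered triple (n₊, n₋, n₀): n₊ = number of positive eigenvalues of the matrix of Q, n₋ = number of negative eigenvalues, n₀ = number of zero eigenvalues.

The associated matrix is A = [[-1, -2, 2, 4], [-2, -3, -1, 3], [2, -1, 4, -3], [4, 3, -3, -11]].
Symmetric row and column elimination reduces A to a congruent diagonal form with pivots -1, 1, -17, 60/17.
That gives 2 positive, 2 negative pivots.

(2, 2, 0)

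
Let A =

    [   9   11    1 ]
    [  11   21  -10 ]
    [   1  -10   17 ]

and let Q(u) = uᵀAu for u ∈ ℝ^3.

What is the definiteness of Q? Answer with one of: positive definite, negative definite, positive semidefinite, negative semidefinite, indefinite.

positive definite

Congruent diagonalization of A (simultaneous row and column reduction) yields pivots 9, 68/9, 15/68.
Counting signs: 3 positive.
Hence Q is positive definite.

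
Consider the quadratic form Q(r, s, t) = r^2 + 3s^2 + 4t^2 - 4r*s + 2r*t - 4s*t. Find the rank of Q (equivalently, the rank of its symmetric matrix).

The associated matrix is A = [[1, -2, 1], [-2, 3, -2], [1, -2, 4]].
Symmetric row and column elimination reduces A to a congruent diagonal form with pivots 1, -1, 3.
So there are 2 positive, 1 negative pivots.
The rank is the number of nonzero pivots: 3.

3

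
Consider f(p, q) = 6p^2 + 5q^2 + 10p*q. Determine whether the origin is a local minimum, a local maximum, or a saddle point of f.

local minimum

The Hessian at the origin is H = [[12, 10], [10, 10]].
det H = 12·10 − (10)² = 20 > 0 and H[1,1] = 12 > 0, so H is positive definite.
Therefore the origin is a local minimum.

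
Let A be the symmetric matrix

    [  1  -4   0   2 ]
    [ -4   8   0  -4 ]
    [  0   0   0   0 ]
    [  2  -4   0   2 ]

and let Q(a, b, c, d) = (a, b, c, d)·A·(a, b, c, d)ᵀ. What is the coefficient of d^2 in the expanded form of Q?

2

The coefficient of d^2 is the diagonal entry A[4,4] = 2.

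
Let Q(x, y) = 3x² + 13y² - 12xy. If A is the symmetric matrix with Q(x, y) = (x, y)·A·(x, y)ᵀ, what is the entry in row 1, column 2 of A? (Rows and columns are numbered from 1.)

The coefficient of x·y in Q is -12. For a symmetric A this equals A[1,2] + A[2,1] = 2·A[1,2].
So A[1,2] = -12/2 = -6.

-6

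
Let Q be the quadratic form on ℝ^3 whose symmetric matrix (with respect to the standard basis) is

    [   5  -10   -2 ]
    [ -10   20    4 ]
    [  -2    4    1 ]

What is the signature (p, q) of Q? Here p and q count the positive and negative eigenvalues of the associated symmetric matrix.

Applying the same elementary operations to the rows and columns of A produces a congruent diagonal matrix with entries 5, 0, 1/5.
So there are 2 positive, 1 zero pivots.

(2, 0)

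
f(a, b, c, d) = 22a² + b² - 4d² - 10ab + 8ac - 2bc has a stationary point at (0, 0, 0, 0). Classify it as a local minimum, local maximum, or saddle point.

saddle point

The Hessian at the origin is H = [[44, -10, 8, 0], [-10, 2, -2, 0], [8, -2, 0, 0], [0, 0, 0, -8]].
Congruent diagonalization of H (simultaneous row and column reduction) yields pivots 44, -3/11, -4/3, -8.
That gives 1 positive, 3 negative pivots.
H is indefinite, so the origin is a saddle point.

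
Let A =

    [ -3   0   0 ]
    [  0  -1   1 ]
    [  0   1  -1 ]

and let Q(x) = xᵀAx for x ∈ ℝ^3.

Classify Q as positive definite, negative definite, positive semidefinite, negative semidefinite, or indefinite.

negative semidefinite

Row-reducing A symmetrically gives the diagonal entries -3, -1, 0.
Counting signs: 2 negative, 1 zero.
Hence Q is negative semidefinite.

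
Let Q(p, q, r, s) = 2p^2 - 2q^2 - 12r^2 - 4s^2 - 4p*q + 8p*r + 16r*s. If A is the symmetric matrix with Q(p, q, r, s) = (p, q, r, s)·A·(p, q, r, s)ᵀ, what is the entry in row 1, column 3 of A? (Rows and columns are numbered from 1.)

The coefficient of p·r in Q is 8. For a symmetric A this equals A[1,3] + A[3,1] = 2·A[1,3].
So A[1,3] = 8/2 = 4.

4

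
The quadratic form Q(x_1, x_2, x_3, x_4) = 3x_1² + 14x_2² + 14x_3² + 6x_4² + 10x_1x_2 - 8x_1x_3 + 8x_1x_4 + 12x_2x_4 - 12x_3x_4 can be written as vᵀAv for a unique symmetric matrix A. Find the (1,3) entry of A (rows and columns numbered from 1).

-4

The coefficient of x_1·x_3 in Q is -8. For a symmetric A this equals A[1,3] + A[3,1] = 2·A[1,3].
So A[1,3] = -8/2 = -4.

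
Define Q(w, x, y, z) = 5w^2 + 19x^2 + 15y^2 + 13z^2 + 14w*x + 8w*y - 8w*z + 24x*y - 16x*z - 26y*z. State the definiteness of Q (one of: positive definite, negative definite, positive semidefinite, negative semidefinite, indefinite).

Write A = [[5, 7, 4, -4], [7, 19, 12, -8], [4, 12, 15, -13], [-4, -8, -13, 13]].
Congruent diagonalization of A (simultaneous row and column reduction) yields pivots 5, 46/5, 169/23, 30/169.
Counting signs: 4 positive.
Hence Q is positive definite.

positive definite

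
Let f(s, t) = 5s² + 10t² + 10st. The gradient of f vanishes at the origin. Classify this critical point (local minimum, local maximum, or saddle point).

The Hessian at the origin is H = [[10, 10], [10, 20]].
det H = 10·20 − (10)² = 100 > 0 and H[1,1] = 10 > 0, so H is positive definite.
Therefore the origin is a local minimum.

local minimum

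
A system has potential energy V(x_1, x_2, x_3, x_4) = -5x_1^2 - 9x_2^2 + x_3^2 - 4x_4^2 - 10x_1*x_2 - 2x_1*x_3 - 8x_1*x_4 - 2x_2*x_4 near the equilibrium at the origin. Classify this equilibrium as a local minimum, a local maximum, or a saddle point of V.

saddle point

The Hessian at the origin is H = [[-10, -10, -2, -8], [-10, -18, 0, -2], [-2, 0, 2, 0], [-8, -2, 0, -8]].
An LDLᵀ factorisation of H has diagonal entries -10, -8, 29/10, -12/29.
Counting signs: 1 positive, 3 negative.
H is indefinite, so the origin is a saddle point.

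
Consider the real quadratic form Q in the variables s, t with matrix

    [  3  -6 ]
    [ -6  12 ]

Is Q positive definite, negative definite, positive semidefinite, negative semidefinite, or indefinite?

Row-reducing A symmetrically gives the diagonal entries 3, 0.
Counting signs: 1 positive, 1 zero.
Hence Q is positive semidefinite.

positive semidefinite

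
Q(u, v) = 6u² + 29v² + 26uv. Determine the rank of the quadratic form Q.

2

Write A = [[6, 13], [13, 29]].
An LDLᵀ factorisation of A has diagonal entries 6, 5/6.
Counting signs: 2 positive.
The rank is the number of nonzero pivots: 2.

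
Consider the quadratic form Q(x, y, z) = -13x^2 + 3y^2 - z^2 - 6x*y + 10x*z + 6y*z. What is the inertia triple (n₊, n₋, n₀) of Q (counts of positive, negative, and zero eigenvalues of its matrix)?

Write A = [[-13, -3, 5], [-3, 3, 3], [5, 3, -1]].
Row-reducing A symmetrically gives the diagonal entries -13, 48/13, 0.
So there are 1 positive, 1 negative, 1 zero pivots.

(1, 1, 1)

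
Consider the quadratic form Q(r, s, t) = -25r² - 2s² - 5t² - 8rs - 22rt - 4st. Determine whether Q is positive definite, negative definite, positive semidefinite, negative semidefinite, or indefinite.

negative definite

Write A = [[-25, -4, -11], [-4, -2, -2], [-11, -2, -5]].
Symmetric row and column elimination reduces A to a congruent diagonal form with pivots -25, -34/25, -2/17.
Counting signs: 3 negative.
Hence Q is negative definite.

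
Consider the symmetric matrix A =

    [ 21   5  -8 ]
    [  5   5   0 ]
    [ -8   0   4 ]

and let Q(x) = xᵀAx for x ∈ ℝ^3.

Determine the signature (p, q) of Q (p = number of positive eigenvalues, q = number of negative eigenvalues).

Row-reducing A symmetrically gives the diagonal entries 21, 80/21, 0.
Counting signs: 2 positive, 1 zero.

(2, 0)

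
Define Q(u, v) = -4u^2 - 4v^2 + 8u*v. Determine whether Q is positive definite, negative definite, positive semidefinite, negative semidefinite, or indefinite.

The symmetric matrix of Q is [[-4, 4], [4, -4]].
For the 2×2 matrix [[-4, 4], [4, -4]]: det = -4·-4 − (4)² = 0, trace = -8.
det = 0 so one eigenvalue is zero; the form is semidefinite with the sign of the trace.

negative semidefinite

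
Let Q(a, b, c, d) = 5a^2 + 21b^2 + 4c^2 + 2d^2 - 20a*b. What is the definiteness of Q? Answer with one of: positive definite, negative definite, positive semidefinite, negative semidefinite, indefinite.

positive definite

The symmetric matrix is A = [[5, -10, 0, 0], [-10, 21, 0, 0], [0, 0, 4, 0], [0, 0, 0, 2]].
Row-reducing A symmetrically gives the diagonal entries 5, 1, 4, 2.
That gives 4 positive pivots.
Hence Q is positive definite.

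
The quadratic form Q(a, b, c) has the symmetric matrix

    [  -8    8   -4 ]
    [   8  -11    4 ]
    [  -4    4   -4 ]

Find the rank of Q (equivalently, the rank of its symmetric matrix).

3

Applying the same elementary operations to the rows and columns of A produces a congruent diagonal matrix with entries -8, -3, -2.
So there are 3 negative pivots.
The rank is the number of nonzero pivots: 3.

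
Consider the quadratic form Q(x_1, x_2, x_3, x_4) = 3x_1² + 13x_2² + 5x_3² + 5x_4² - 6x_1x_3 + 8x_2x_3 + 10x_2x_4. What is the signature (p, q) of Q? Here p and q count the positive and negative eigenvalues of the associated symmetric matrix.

(3, 0)

The symmetric matrix is A = [[3, 0, -3, 0], [0, 13, 4, 5], [-3, 4, 5, 0], [0, 5, 0, 5]].
Congruent diagonalization of A (simultaneous row and column reduction) yields pivots 3, 13, 10/13, 0.
That gives 3 positive, 1 zero pivots.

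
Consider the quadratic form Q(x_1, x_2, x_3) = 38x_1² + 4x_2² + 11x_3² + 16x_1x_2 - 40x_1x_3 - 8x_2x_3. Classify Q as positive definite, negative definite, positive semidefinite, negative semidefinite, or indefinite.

Write A = [[38, 8, -20], [8, 4, -4], [-20, -4, 11]].
Symmetric row and column elimination reduces A to a congruent diagonal form with pivots 38, 44/19, 5/11.
So there are 3 positive pivots.
Hence Q is positive definite.

positive definite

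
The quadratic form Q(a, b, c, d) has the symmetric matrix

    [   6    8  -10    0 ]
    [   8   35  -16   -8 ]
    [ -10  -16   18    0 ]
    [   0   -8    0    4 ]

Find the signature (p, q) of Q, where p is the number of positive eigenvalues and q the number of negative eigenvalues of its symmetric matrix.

(4, 0)

Congruent diagonalization of A (simultaneous row and column reduction) yields pivots 6, 73/3, 76/73, 12/19.
That gives 4 positive pivots.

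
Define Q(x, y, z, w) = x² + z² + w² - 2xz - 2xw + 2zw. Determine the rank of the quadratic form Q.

The symmetric matrix is A = [[1, 0, -1, -1], [0, 0, 0, 0], [-1, 0, 1, 1], [-1, 0, 1, 1]].
Row-reducing A symmetrically gives the diagonal entries 1, 0, 0, 0.
Counting signs: 1 positive, 3 zero.
The rank is the number of nonzero pivots: 1.

1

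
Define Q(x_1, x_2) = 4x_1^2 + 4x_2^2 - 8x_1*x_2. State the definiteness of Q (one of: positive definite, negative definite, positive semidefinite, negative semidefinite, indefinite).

Write A = [[4, -4], [-4, 4]].
Applying the same elementary operations to the rows and columns of A produces a congruent diagonal matrix with entries 4, 0.
So there are 1 positive, 1 zero pivots.
Hence Q is positive semidefinite.

positive semidefinite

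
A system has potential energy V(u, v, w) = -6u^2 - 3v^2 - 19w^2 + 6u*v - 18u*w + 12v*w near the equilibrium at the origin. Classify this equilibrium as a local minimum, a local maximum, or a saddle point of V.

The Hessian at the origin is H = [[-12, 6, -18], [6, -6, 12], [-18, 12, -38]].
Applying the same elementary operations to the rows and columns of H produces a congruent diagonal matrix with entries -12, -3, -8.
So there are 3 negative pivots.
H is negative definite, so the origin is a strict local maximum.

local maximum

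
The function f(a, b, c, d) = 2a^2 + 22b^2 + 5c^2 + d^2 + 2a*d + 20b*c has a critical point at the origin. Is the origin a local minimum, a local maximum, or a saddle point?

The Hessian at the origin is H = [[4, 0, 0, 2], [0, 44, 20, 0], [0, 20, 10, 0], [2, 0, 0, 2]].
Applying the same elementary operations to the rows and columns of H produces a congruent diagonal matrix with entries 4, 44, 10/11, 1.
So there are 4 positive pivots.
H is positive definite, so the origin is a strict local minimum.

local minimum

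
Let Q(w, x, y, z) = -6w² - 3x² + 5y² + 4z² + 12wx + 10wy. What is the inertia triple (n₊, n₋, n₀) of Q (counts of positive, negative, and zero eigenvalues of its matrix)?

(3, 1, 0)

The associated matrix is A = [[-6, 6, 5, 0], [6, -3, 0, 0], [5, 0, 5, 0], [0, 0, 0, 4]].
Symmetric row and column elimination reduces A to a congruent diagonal form with pivots -6, 3, 5/6, 4.
So there are 3 positive, 1 negative pivots.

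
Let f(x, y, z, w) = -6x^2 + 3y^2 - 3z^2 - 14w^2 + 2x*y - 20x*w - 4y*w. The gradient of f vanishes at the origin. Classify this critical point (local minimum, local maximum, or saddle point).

The Hessian at the origin is H = [[-12, 2, 0, -20], [2, 6, 0, -4], [0, 0, -6, 0], [-20, -4, 0, -28]].
Row-reducing H symmetrically gives the diagonal entries -12, 19/3, -6, -60/19.
That gives 1 positive, 3 negative pivots.
H is indefinite, so the origin is a saddle point.

saddle point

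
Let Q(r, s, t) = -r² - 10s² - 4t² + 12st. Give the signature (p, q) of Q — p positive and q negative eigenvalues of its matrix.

Write A = [[-1, 0, 0], [0, -10, 6], [0, 6, -4]].
Applying the same elementary operations to the rows and columns of A produces a congruent diagonal matrix with entries -1, -10, -2/5.
So there are 3 negative pivots.

(0, 3)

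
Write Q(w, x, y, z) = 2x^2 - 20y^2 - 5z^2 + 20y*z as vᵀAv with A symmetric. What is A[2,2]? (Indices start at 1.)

2

The coefficient of x^2 in Q is 2, and that is exactly A[2,2].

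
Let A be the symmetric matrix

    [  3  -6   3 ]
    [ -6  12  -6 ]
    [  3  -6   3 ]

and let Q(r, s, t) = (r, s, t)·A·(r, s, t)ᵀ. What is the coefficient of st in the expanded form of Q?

-12

The coefficient of st is A[2,3] + A[3,2] = 2·(-6) = -12.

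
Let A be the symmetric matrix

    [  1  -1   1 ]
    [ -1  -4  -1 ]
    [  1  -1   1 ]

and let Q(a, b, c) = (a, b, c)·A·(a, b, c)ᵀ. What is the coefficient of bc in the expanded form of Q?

The coefficient of bc is A[2,3] + A[3,2] = 2·(-1) = -2.

-2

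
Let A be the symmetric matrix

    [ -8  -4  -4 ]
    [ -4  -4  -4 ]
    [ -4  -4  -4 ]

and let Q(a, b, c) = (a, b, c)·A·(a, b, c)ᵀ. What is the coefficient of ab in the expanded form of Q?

The coefficient of ab is A[1,2] + A[2,1] = 2·(-4) = -8.

-8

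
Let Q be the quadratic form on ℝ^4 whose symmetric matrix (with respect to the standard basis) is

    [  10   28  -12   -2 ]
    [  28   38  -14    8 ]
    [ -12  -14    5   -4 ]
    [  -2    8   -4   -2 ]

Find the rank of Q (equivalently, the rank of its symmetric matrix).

Applying the same elementary operations to the rows and columns of A produces a congruent diagonal matrix with entries 10, -202/5, 11/101, 20/11.
That gives 3 positive, 1 negative pivots.
The rank is the number of nonzero pivots: 4.

4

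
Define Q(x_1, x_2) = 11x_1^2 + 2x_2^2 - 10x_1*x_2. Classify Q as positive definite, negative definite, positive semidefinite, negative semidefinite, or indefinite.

indefinite

The symmetric matrix is A = [[11, -5], [-5, 2]].
Congruent diagonalization of A (simultaneous row and column reduction) yields pivots 11, -3/11.
So there are 1 positive, 1 negative pivots.
Hence Q is indefinite.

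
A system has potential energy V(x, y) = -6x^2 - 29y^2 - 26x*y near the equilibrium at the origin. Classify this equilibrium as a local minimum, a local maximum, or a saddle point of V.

local maximum

The Hessian at the origin is H = [[-12, -26], [-26, -58]].
det H = -12·-58 − (-26)² = 20 > 0 and H[1,1] = -12 < 0, so H is negative definite.
Therefore the origin is a local maximum.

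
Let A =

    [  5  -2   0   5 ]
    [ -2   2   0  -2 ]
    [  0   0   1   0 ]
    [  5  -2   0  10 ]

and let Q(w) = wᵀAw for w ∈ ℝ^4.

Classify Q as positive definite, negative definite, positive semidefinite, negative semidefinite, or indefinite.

Applying the same elementary operations to the rows and columns of A produces a congruent diagonal matrix with entries 5, 6/5, 1, 5.
So there are 4 positive pivots.
Hence Q is positive definite.

positive definite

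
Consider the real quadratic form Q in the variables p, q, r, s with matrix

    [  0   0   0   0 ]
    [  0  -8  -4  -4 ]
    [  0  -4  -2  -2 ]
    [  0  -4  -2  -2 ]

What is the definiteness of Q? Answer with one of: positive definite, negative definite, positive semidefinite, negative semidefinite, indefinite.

Applying the same elementary operations to the rows and columns of A produces a congruent diagonal matrix with entries 0, -8, 0, 0.
Counting signs: 1 negative, 3 zero.
Hence Q is negative semidefinite.

negative semidefinite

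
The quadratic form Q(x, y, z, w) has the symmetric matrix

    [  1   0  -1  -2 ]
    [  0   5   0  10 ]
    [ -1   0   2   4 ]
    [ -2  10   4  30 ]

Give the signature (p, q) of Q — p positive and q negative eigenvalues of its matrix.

(4, 0)

Congruent diagonalization of A (simultaneous row and column reduction) yields pivots 1, 5, 1, 2.
Counting signs: 4 positive.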